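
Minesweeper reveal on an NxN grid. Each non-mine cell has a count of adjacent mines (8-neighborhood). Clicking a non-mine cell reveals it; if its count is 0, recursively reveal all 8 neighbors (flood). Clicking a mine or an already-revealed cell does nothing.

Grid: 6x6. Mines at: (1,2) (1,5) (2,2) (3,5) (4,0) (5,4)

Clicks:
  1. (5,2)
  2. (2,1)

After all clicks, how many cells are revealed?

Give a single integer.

Click 1 (5,2) count=0: revealed 9 new [(3,1) (3,2) (3,3) (4,1) (4,2) (4,3) (5,1) (5,2) (5,3)] -> total=9
Click 2 (2,1) count=2: revealed 1 new [(2,1)] -> total=10

Answer: 10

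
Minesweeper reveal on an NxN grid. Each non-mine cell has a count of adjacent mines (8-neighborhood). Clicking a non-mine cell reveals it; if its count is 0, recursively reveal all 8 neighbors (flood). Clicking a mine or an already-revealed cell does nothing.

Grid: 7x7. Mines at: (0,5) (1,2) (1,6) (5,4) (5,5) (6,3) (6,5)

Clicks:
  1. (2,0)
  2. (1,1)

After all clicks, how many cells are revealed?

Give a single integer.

Click 1 (2,0) count=0: revealed 35 new [(0,0) (0,1) (1,0) (1,1) (1,3) (1,4) (1,5) (2,0) (2,1) (2,2) (2,3) (2,4) (2,5) (2,6) (3,0) (3,1) (3,2) (3,3) (3,4) (3,5) (3,6) (4,0) (4,1) (4,2) (4,3) (4,4) (4,5) (4,6) (5,0) (5,1) (5,2) (5,3) (6,0) (6,1) (6,2)] -> total=35
Click 2 (1,1) count=1: revealed 0 new [(none)] -> total=35

Answer: 35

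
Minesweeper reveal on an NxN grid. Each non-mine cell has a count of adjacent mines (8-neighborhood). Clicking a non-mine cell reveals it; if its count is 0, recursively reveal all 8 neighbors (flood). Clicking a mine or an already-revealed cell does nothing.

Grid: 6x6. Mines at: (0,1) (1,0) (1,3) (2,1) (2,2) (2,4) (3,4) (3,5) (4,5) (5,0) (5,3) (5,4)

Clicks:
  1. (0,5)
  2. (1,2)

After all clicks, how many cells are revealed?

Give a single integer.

Click 1 (0,5) count=0: revealed 4 new [(0,4) (0,5) (1,4) (1,5)] -> total=4
Click 2 (1,2) count=4: revealed 1 new [(1,2)] -> total=5

Answer: 5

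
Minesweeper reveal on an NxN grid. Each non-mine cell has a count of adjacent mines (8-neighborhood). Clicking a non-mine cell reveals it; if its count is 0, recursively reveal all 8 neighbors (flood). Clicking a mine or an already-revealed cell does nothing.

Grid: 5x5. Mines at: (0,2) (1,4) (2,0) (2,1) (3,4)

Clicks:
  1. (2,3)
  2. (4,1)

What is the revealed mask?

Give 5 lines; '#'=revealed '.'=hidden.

Click 1 (2,3) count=2: revealed 1 new [(2,3)] -> total=1
Click 2 (4,1) count=0: revealed 8 new [(3,0) (3,1) (3,2) (3,3) (4,0) (4,1) (4,2) (4,3)] -> total=9

Answer: .....
.....
...#.
####.
####.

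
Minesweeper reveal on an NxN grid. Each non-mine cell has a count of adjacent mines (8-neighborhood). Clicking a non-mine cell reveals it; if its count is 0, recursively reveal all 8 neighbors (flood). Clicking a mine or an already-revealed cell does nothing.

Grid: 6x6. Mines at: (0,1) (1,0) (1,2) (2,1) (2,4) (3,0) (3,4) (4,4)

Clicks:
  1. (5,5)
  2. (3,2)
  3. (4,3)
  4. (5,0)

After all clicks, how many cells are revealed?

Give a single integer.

Answer: 12

Derivation:
Click 1 (5,5) count=1: revealed 1 new [(5,5)] -> total=1
Click 2 (3,2) count=1: revealed 1 new [(3,2)] -> total=2
Click 3 (4,3) count=2: revealed 1 new [(4,3)] -> total=3
Click 4 (5,0) count=0: revealed 9 new [(3,1) (3,3) (4,0) (4,1) (4,2) (5,0) (5,1) (5,2) (5,3)] -> total=12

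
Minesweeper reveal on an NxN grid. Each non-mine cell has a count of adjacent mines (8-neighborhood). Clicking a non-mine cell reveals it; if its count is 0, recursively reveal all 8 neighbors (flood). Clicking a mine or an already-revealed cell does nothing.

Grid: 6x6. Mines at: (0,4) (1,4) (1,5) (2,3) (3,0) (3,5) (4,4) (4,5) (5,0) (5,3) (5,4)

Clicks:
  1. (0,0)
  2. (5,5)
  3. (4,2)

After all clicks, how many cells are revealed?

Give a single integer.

Answer: 13

Derivation:
Click 1 (0,0) count=0: revealed 11 new [(0,0) (0,1) (0,2) (0,3) (1,0) (1,1) (1,2) (1,3) (2,0) (2,1) (2,2)] -> total=11
Click 2 (5,5) count=3: revealed 1 new [(5,5)] -> total=12
Click 3 (4,2) count=1: revealed 1 new [(4,2)] -> total=13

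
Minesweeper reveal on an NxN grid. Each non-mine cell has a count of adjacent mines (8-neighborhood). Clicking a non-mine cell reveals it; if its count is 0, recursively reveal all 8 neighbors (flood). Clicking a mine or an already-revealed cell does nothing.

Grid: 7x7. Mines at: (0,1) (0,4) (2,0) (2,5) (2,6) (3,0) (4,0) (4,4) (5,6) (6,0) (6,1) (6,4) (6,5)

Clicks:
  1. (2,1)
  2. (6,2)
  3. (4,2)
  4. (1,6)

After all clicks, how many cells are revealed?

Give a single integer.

Click 1 (2,1) count=2: revealed 1 new [(2,1)] -> total=1
Click 2 (6,2) count=1: revealed 1 new [(6,2)] -> total=2
Click 3 (4,2) count=0: revealed 17 new [(1,1) (1,2) (1,3) (1,4) (2,2) (2,3) (2,4) (3,1) (3,2) (3,3) (3,4) (4,1) (4,2) (4,3) (5,1) (5,2) (5,3)] -> total=19
Click 4 (1,6) count=2: revealed 1 new [(1,6)] -> total=20

Answer: 20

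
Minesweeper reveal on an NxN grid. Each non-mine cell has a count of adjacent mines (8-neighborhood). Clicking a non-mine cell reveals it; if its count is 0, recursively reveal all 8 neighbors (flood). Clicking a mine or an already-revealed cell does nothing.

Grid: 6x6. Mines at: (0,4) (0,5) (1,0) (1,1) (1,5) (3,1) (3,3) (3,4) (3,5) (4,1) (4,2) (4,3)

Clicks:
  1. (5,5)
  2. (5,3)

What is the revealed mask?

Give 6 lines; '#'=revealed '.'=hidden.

Answer: ......
......
......
......
....##
...###

Derivation:
Click 1 (5,5) count=0: revealed 4 new [(4,4) (4,5) (5,4) (5,5)] -> total=4
Click 2 (5,3) count=2: revealed 1 new [(5,3)] -> total=5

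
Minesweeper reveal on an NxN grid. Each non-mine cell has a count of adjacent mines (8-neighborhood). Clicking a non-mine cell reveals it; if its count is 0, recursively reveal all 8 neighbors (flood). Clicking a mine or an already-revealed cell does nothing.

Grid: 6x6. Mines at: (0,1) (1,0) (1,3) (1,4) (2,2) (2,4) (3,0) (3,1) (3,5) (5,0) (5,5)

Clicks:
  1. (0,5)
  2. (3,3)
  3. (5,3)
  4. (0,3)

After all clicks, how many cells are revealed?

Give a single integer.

Answer: 13

Derivation:
Click 1 (0,5) count=1: revealed 1 new [(0,5)] -> total=1
Click 2 (3,3) count=2: revealed 1 new [(3,3)] -> total=2
Click 3 (5,3) count=0: revealed 10 new [(3,2) (3,4) (4,1) (4,2) (4,3) (4,4) (5,1) (5,2) (5,3) (5,4)] -> total=12
Click 4 (0,3) count=2: revealed 1 new [(0,3)] -> total=13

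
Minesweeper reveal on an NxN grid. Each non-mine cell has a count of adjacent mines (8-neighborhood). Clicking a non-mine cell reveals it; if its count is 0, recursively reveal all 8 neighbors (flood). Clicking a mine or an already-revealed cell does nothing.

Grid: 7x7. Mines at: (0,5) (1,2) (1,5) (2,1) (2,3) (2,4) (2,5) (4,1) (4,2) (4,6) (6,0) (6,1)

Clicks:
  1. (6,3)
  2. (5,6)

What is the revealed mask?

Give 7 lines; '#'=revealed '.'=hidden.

Click 1 (6,3) count=0: revealed 16 new [(3,3) (3,4) (3,5) (4,3) (4,4) (4,5) (5,2) (5,3) (5,4) (5,5) (5,6) (6,2) (6,3) (6,4) (6,5) (6,6)] -> total=16
Click 2 (5,6) count=1: revealed 0 new [(none)] -> total=16

Answer: .......
.......
.......
...###.
...###.
..#####
..#####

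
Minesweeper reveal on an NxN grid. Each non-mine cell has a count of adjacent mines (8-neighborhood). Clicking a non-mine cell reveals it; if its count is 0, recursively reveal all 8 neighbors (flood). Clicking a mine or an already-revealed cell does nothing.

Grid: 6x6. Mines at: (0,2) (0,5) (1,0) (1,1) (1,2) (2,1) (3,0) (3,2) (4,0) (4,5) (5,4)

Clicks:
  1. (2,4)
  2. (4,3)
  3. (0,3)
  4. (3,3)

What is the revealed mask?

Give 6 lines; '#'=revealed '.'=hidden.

Answer: ...#..
...###
...###
...###
...#..
......

Derivation:
Click 1 (2,4) count=0: revealed 9 new [(1,3) (1,4) (1,5) (2,3) (2,4) (2,5) (3,3) (3,4) (3,5)] -> total=9
Click 2 (4,3) count=2: revealed 1 new [(4,3)] -> total=10
Click 3 (0,3) count=2: revealed 1 new [(0,3)] -> total=11
Click 4 (3,3) count=1: revealed 0 new [(none)] -> total=11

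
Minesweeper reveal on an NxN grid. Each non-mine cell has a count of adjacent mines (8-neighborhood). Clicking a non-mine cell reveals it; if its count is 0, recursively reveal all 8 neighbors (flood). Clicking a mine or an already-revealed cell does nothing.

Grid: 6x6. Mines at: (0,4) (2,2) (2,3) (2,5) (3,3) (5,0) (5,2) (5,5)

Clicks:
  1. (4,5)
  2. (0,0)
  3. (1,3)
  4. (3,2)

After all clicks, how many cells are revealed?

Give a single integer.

Click 1 (4,5) count=1: revealed 1 new [(4,5)] -> total=1
Click 2 (0,0) count=0: revealed 14 new [(0,0) (0,1) (0,2) (0,3) (1,0) (1,1) (1,2) (1,3) (2,0) (2,1) (3,0) (3,1) (4,0) (4,1)] -> total=15
Click 3 (1,3) count=3: revealed 0 new [(none)] -> total=15
Click 4 (3,2) count=3: revealed 1 new [(3,2)] -> total=16

Answer: 16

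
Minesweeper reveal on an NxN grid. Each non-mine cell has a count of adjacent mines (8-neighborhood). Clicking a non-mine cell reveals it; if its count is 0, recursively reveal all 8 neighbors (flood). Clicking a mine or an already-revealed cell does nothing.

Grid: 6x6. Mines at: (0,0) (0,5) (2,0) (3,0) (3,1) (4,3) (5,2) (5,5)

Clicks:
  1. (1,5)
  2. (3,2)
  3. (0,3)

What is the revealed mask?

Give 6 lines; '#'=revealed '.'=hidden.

Answer: .####.
.#####
.#####
..####
....##
......

Derivation:
Click 1 (1,5) count=1: revealed 1 new [(1,5)] -> total=1
Click 2 (3,2) count=2: revealed 1 new [(3,2)] -> total=2
Click 3 (0,3) count=0: revealed 18 new [(0,1) (0,2) (0,3) (0,4) (1,1) (1,2) (1,3) (1,4) (2,1) (2,2) (2,3) (2,4) (2,5) (3,3) (3,4) (3,5) (4,4) (4,5)] -> total=20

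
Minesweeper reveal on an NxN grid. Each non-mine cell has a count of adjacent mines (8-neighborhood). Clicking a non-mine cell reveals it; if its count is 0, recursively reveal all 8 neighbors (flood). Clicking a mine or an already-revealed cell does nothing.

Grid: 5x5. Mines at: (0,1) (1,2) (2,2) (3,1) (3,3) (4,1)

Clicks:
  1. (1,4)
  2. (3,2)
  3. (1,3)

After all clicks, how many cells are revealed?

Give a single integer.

Click 1 (1,4) count=0: revealed 6 new [(0,3) (0,4) (1,3) (1,4) (2,3) (2,4)] -> total=6
Click 2 (3,2) count=4: revealed 1 new [(3,2)] -> total=7
Click 3 (1,3) count=2: revealed 0 new [(none)] -> total=7

Answer: 7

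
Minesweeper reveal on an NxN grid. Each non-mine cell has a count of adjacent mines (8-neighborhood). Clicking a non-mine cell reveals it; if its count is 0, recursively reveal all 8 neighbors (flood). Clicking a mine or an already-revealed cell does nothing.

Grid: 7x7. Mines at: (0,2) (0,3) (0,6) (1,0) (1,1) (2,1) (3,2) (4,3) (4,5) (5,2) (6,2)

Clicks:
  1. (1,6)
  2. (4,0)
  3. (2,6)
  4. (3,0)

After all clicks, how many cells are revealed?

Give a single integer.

Answer: 20

Derivation:
Click 1 (1,6) count=1: revealed 1 new [(1,6)] -> total=1
Click 2 (4,0) count=0: revealed 8 new [(3,0) (3,1) (4,0) (4,1) (5,0) (5,1) (6,0) (6,1)] -> total=9
Click 3 (2,6) count=0: revealed 11 new [(1,3) (1,4) (1,5) (2,3) (2,4) (2,5) (2,6) (3,3) (3,4) (3,5) (3,6)] -> total=20
Click 4 (3,0) count=1: revealed 0 new [(none)] -> total=20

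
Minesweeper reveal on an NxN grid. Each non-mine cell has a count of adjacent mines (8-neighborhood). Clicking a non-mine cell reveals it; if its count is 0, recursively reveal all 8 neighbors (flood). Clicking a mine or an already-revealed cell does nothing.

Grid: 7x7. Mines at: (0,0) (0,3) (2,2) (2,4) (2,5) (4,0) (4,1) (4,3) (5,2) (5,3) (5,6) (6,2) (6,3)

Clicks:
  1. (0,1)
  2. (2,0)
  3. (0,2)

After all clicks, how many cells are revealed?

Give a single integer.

Click 1 (0,1) count=1: revealed 1 new [(0,1)] -> total=1
Click 2 (2,0) count=0: revealed 6 new [(1,0) (1,1) (2,0) (2,1) (3,0) (3,1)] -> total=7
Click 3 (0,2) count=1: revealed 1 new [(0,2)] -> total=8

Answer: 8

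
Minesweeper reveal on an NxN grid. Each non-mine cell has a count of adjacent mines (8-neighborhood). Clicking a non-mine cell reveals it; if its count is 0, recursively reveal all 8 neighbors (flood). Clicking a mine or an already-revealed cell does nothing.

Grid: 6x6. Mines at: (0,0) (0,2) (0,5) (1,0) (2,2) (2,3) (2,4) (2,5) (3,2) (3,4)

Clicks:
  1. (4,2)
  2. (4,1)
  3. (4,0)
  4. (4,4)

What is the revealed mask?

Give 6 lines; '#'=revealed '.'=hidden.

Answer: ......
......
##....
##....
######
######

Derivation:
Click 1 (4,2) count=1: revealed 1 new [(4,2)] -> total=1
Click 2 (4,1) count=1: revealed 1 new [(4,1)] -> total=2
Click 3 (4,0) count=0: revealed 14 new [(2,0) (2,1) (3,0) (3,1) (4,0) (4,3) (4,4) (4,5) (5,0) (5,1) (5,2) (5,3) (5,4) (5,5)] -> total=16
Click 4 (4,4) count=1: revealed 0 new [(none)] -> total=16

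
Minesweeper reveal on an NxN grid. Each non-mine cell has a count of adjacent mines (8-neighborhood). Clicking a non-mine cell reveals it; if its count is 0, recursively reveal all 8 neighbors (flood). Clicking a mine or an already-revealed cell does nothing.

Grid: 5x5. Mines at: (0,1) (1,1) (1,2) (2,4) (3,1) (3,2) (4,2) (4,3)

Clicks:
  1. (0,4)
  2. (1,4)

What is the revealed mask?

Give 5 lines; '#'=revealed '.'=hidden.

Click 1 (0,4) count=0: revealed 4 new [(0,3) (0,4) (1,3) (1,4)] -> total=4
Click 2 (1,4) count=1: revealed 0 new [(none)] -> total=4

Answer: ...##
...##
.....
.....
.....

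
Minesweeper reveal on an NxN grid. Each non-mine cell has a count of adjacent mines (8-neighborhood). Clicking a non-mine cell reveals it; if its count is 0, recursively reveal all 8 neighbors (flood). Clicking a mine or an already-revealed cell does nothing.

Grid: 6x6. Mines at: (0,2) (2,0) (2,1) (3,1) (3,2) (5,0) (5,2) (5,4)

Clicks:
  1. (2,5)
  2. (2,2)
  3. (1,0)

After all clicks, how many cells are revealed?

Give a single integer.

Click 1 (2,5) count=0: revealed 15 new [(0,3) (0,4) (0,5) (1,3) (1,4) (1,5) (2,3) (2,4) (2,5) (3,3) (3,4) (3,5) (4,3) (4,4) (4,5)] -> total=15
Click 2 (2,2) count=3: revealed 1 new [(2,2)] -> total=16
Click 3 (1,0) count=2: revealed 1 new [(1,0)] -> total=17

Answer: 17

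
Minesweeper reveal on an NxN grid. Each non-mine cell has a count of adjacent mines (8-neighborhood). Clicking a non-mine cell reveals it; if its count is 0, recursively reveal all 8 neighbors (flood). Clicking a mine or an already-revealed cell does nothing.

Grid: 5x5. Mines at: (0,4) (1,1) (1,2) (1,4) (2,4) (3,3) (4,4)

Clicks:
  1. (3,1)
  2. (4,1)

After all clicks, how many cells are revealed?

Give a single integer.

Click 1 (3,1) count=0: revealed 9 new [(2,0) (2,1) (2,2) (3,0) (3,1) (3,2) (4,0) (4,1) (4,2)] -> total=9
Click 2 (4,1) count=0: revealed 0 new [(none)] -> total=9

Answer: 9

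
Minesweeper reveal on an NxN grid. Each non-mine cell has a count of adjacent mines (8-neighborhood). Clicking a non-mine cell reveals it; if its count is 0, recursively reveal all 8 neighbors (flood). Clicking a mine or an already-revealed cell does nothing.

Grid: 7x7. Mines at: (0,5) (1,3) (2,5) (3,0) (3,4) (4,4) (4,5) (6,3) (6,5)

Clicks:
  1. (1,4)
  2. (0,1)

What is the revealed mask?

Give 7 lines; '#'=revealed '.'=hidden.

Answer: ###....
###.#..
###....
.......
.......
.......
.......

Derivation:
Click 1 (1,4) count=3: revealed 1 new [(1,4)] -> total=1
Click 2 (0,1) count=0: revealed 9 new [(0,0) (0,1) (0,2) (1,0) (1,1) (1,2) (2,0) (2,1) (2,2)] -> total=10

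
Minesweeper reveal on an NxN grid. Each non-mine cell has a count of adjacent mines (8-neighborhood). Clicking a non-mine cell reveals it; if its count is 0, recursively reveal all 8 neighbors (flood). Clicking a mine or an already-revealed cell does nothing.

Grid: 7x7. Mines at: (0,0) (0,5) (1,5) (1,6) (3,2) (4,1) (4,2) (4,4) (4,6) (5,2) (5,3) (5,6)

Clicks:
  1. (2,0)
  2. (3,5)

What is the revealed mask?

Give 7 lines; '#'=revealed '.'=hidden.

Click 1 (2,0) count=0: revealed 6 new [(1,0) (1,1) (2,0) (2,1) (3,0) (3,1)] -> total=6
Click 2 (3,5) count=2: revealed 1 new [(3,5)] -> total=7

Answer: .......
##.....
##.....
##...#.
.......
.......
.......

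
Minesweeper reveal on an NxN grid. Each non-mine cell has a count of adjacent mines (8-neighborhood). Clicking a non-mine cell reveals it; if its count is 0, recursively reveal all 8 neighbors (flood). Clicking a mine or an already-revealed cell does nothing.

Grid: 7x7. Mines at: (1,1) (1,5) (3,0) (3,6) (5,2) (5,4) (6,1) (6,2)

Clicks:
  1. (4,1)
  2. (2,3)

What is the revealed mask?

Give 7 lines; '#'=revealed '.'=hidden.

Click 1 (4,1) count=2: revealed 1 new [(4,1)] -> total=1
Click 2 (2,3) count=0: revealed 20 new [(0,2) (0,3) (0,4) (1,2) (1,3) (1,4) (2,1) (2,2) (2,3) (2,4) (2,5) (3,1) (3,2) (3,3) (3,4) (3,5) (4,2) (4,3) (4,4) (4,5)] -> total=21

Answer: ..###..
..###..
.#####.
.#####.
.#####.
.......
.......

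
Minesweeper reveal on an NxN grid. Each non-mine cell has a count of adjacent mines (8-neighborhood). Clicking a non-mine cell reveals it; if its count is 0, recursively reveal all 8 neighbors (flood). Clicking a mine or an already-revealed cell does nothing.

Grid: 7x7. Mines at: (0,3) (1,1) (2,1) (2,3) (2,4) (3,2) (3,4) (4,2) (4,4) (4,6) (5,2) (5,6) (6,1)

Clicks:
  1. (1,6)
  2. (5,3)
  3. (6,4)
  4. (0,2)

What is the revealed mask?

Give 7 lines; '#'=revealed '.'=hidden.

Click 1 (1,6) count=0: revealed 10 new [(0,4) (0,5) (0,6) (1,4) (1,5) (1,6) (2,5) (2,6) (3,5) (3,6)] -> total=10
Click 2 (5,3) count=3: revealed 1 new [(5,3)] -> total=11
Click 3 (6,4) count=0: revealed 5 new [(5,4) (5,5) (6,3) (6,4) (6,5)] -> total=16
Click 4 (0,2) count=2: revealed 1 new [(0,2)] -> total=17

Answer: ..#.###
....###
.....##
.....##
.......
...###.
...###.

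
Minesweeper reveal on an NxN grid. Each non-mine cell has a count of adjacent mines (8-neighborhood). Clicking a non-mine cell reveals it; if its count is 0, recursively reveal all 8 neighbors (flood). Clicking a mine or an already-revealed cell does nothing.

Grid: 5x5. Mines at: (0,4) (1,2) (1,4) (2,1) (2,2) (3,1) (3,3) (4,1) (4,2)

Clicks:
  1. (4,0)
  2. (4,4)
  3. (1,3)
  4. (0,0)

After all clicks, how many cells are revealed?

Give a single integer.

Click 1 (4,0) count=2: revealed 1 new [(4,0)] -> total=1
Click 2 (4,4) count=1: revealed 1 new [(4,4)] -> total=2
Click 3 (1,3) count=4: revealed 1 new [(1,3)] -> total=3
Click 4 (0,0) count=0: revealed 4 new [(0,0) (0,1) (1,0) (1,1)] -> total=7

Answer: 7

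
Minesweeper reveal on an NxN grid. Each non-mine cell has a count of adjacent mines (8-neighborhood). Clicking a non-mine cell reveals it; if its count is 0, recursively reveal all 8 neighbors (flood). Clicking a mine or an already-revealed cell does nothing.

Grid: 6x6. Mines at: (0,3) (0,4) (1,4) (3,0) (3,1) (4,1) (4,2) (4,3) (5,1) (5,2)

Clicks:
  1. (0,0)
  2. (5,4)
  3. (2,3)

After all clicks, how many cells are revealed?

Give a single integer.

Answer: 11

Derivation:
Click 1 (0,0) count=0: revealed 9 new [(0,0) (0,1) (0,2) (1,0) (1,1) (1,2) (2,0) (2,1) (2,2)] -> total=9
Click 2 (5,4) count=1: revealed 1 new [(5,4)] -> total=10
Click 3 (2,3) count=1: revealed 1 new [(2,3)] -> total=11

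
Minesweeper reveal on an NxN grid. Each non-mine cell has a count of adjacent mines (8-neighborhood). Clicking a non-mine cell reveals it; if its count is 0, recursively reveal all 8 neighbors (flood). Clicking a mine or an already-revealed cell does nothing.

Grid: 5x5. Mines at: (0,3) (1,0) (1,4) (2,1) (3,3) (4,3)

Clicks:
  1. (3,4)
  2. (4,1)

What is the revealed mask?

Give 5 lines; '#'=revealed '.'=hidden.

Answer: .....
.....
.....
###.#
###..

Derivation:
Click 1 (3,4) count=2: revealed 1 new [(3,4)] -> total=1
Click 2 (4,1) count=0: revealed 6 new [(3,0) (3,1) (3,2) (4,0) (4,1) (4,2)] -> total=7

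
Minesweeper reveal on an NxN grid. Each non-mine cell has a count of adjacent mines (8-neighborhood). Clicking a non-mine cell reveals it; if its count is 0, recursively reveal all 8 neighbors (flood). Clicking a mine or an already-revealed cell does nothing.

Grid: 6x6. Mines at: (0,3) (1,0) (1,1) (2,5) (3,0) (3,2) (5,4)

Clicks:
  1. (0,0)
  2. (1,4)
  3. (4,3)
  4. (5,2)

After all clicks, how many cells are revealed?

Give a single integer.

Answer: 10

Derivation:
Click 1 (0,0) count=2: revealed 1 new [(0,0)] -> total=1
Click 2 (1,4) count=2: revealed 1 new [(1,4)] -> total=2
Click 3 (4,3) count=2: revealed 1 new [(4,3)] -> total=3
Click 4 (5,2) count=0: revealed 7 new [(4,0) (4,1) (4,2) (5,0) (5,1) (5,2) (5,3)] -> total=10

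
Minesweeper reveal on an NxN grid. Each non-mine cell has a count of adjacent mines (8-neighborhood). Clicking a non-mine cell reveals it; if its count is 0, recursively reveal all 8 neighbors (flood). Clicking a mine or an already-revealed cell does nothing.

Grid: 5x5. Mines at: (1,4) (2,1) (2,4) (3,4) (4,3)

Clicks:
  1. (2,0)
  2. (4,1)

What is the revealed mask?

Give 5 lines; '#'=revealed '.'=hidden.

Click 1 (2,0) count=1: revealed 1 new [(2,0)] -> total=1
Click 2 (4,1) count=0: revealed 6 new [(3,0) (3,1) (3,2) (4,0) (4,1) (4,2)] -> total=7

Answer: .....
.....
#....
###..
###..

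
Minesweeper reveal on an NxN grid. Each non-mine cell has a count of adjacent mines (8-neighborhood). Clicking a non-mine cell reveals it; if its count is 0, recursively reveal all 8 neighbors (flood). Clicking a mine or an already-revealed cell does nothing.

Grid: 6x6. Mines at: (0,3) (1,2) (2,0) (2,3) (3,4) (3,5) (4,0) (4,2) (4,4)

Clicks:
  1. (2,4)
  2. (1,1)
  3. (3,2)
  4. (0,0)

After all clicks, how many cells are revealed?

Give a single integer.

Answer: 6

Derivation:
Click 1 (2,4) count=3: revealed 1 new [(2,4)] -> total=1
Click 2 (1,1) count=2: revealed 1 new [(1,1)] -> total=2
Click 3 (3,2) count=2: revealed 1 new [(3,2)] -> total=3
Click 4 (0,0) count=0: revealed 3 new [(0,0) (0,1) (1,0)] -> total=6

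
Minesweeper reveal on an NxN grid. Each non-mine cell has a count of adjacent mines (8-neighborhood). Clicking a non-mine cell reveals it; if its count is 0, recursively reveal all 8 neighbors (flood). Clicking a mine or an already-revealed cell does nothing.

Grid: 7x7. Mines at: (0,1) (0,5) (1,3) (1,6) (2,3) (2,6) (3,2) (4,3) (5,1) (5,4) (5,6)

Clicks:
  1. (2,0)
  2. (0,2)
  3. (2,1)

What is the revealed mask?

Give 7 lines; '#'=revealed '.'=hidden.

Answer: ..#....
##.....
##.....
##.....
##.....
.......
.......

Derivation:
Click 1 (2,0) count=0: revealed 8 new [(1,0) (1,1) (2,0) (2,1) (3,0) (3,1) (4,0) (4,1)] -> total=8
Click 2 (0,2) count=2: revealed 1 new [(0,2)] -> total=9
Click 3 (2,1) count=1: revealed 0 new [(none)] -> total=9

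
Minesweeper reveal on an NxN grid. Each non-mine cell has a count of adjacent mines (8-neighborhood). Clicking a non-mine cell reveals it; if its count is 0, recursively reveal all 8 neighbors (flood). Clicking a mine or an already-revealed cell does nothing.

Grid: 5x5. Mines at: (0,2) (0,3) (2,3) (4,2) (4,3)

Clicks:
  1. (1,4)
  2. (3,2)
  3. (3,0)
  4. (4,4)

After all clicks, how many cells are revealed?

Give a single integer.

Answer: 15

Derivation:
Click 1 (1,4) count=2: revealed 1 new [(1,4)] -> total=1
Click 2 (3,2) count=3: revealed 1 new [(3,2)] -> total=2
Click 3 (3,0) count=0: revealed 12 new [(0,0) (0,1) (1,0) (1,1) (1,2) (2,0) (2,1) (2,2) (3,0) (3,1) (4,0) (4,1)] -> total=14
Click 4 (4,4) count=1: revealed 1 new [(4,4)] -> total=15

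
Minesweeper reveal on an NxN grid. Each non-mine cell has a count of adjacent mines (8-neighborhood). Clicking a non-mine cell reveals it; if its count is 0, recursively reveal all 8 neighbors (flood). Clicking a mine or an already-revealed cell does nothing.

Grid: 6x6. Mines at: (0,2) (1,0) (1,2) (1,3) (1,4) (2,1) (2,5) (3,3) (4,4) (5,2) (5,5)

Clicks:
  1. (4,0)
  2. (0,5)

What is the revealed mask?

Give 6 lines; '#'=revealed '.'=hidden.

Answer: .....#
......
......
##....
##....
##....

Derivation:
Click 1 (4,0) count=0: revealed 6 new [(3,0) (3,1) (4,0) (4,1) (5,0) (5,1)] -> total=6
Click 2 (0,5) count=1: revealed 1 new [(0,5)] -> total=7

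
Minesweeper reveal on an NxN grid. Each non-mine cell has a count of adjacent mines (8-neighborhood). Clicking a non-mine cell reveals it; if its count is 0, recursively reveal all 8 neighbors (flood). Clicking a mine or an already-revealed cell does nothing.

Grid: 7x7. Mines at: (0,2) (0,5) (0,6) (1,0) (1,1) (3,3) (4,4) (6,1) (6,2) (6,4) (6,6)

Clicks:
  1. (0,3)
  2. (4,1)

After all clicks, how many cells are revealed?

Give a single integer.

Answer: 13

Derivation:
Click 1 (0,3) count=1: revealed 1 new [(0,3)] -> total=1
Click 2 (4,1) count=0: revealed 12 new [(2,0) (2,1) (2,2) (3,0) (3,1) (3,2) (4,0) (4,1) (4,2) (5,0) (5,1) (5,2)] -> total=13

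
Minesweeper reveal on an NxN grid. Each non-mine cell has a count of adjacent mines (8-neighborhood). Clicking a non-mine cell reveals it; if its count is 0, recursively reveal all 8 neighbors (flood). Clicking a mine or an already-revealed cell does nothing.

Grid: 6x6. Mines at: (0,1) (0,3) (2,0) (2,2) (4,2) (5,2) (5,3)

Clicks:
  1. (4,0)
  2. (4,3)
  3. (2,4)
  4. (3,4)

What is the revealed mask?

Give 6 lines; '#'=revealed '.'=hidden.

Click 1 (4,0) count=0: revealed 6 new [(3,0) (3,1) (4,0) (4,1) (5,0) (5,1)] -> total=6
Click 2 (4,3) count=3: revealed 1 new [(4,3)] -> total=7
Click 3 (2,4) count=0: revealed 15 new [(0,4) (0,5) (1,3) (1,4) (1,5) (2,3) (2,4) (2,5) (3,3) (3,4) (3,5) (4,4) (4,5) (5,4) (5,5)] -> total=22
Click 4 (3,4) count=0: revealed 0 new [(none)] -> total=22

Answer: ....##
...###
...###
##.###
##.###
##..##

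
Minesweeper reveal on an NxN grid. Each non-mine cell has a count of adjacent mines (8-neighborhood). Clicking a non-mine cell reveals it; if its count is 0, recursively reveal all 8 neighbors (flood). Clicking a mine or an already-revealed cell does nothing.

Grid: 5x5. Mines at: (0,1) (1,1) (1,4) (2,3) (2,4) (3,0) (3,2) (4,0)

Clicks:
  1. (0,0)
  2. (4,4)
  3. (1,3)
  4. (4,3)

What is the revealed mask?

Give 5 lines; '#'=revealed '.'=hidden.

Answer: #....
...#.
.....
...##
...##

Derivation:
Click 1 (0,0) count=2: revealed 1 new [(0,0)] -> total=1
Click 2 (4,4) count=0: revealed 4 new [(3,3) (3,4) (4,3) (4,4)] -> total=5
Click 3 (1,3) count=3: revealed 1 new [(1,3)] -> total=6
Click 4 (4,3) count=1: revealed 0 new [(none)] -> total=6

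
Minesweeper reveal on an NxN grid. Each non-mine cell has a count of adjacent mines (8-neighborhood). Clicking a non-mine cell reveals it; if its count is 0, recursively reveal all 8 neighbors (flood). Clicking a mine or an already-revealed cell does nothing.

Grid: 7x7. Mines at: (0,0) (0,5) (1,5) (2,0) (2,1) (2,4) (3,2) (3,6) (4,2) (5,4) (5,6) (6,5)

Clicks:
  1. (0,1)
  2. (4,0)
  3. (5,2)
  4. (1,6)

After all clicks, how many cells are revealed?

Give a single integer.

Click 1 (0,1) count=1: revealed 1 new [(0,1)] -> total=1
Click 2 (4,0) count=0: revealed 12 new [(3,0) (3,1) (4,0) (4,1) (5,0) (5,1) (5,2) (5,3) (6,0) (6,1) (6,2) (6,3)] -> total=13
Click 3 (5,2) count=1: revealed 0 new [(none)] -> total=13
Click 4 (1,6) count=2: revealed 1 new [(1,6)] -> total=14

Answer: 14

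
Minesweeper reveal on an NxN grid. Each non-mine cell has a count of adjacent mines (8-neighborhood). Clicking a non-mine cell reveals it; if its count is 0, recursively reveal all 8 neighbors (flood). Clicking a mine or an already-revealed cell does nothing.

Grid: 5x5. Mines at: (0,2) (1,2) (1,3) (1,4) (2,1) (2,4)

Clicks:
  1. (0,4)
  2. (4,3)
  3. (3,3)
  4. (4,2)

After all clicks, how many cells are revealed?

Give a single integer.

Answer: 11

Derivation:
Click 1 (0,4) count=2: revealed 1 new [(0,4)] -> total=1
Click 2 (4,3) count=0: revealed 10 new [(3,0) (3,1) (3,2) (3,3) (3,4) (4,0) (4,1) (4,2) (4,3) (4,4)] -> total=11
Click 3 (3,3) count=1: revealed 0 new [(none)] -> total=11
Click 4 (4,2) count=0: revealed 0 new [(none)] -> total=11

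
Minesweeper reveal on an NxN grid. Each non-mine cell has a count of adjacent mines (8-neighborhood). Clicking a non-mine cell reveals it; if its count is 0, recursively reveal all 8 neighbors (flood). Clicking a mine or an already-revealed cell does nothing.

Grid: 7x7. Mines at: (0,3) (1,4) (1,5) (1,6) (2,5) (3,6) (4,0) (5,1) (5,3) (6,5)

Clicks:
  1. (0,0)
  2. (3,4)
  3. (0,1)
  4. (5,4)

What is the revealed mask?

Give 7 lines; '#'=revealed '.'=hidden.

Answer: ###....
####...
#####..
#####..
.####..
....#..
.......

Derivation:
Click 1 (0,0) count=0: revealed 21 new [(0,0) (0,1) (0,2) (1,0) (1,1) (1,2) (1,3) (2,0) (2,1) (2,2) (2,3) (2,4) (3,0) (3,1) (3,2) (3,3) (3,4) (4,1) (4,2) (4,3) (4,4)] -> total=21
Click 2 (3,4) count=1: revealed 0 new [(none)] -> total=21
Click 3 (0,1) count=0: revealed 0 new [(none)] -> total=21
Click 4 (5,4) count=2: revealed 1 new [(5,4)] -> total=22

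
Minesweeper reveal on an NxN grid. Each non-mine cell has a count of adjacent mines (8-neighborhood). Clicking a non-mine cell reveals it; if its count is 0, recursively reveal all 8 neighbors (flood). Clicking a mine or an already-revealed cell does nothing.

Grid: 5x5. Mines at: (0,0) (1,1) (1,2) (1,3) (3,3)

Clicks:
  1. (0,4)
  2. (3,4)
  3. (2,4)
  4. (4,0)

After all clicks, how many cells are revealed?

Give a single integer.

Click 1 (0,4) count=1: revealed 1 new [(0,4)] -> total=1
Click 2 (3,4) count=1: revealed 1 new [(3,4)] -> total=2
Click 3 (2,4) count=2: revealed 1 new [(2,4)] -> total=3
Click 4 (4,0) count=0: revealed 9 new [(2,0) (2,1) (2,2) (3,0) (3,1) (3,2) (4,0) (4,1) (4,2)] -> total=12

Answer: 12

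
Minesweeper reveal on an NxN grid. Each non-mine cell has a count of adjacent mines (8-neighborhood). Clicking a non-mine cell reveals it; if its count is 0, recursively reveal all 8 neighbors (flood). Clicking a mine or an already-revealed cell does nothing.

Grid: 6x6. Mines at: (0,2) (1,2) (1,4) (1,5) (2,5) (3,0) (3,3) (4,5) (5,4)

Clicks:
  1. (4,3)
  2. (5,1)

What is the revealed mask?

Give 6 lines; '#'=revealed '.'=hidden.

Click 1 (4,3) count=2: revealed 1 new [(4,3)] -> total=1
Click 2 (5,1) count=0: revealed 7 new [(4,0) (4,1) (4,2) (5,0) (5,1) (5,2) (5,3)] -> total=8

Answer: ......
......
......
......
####..
####..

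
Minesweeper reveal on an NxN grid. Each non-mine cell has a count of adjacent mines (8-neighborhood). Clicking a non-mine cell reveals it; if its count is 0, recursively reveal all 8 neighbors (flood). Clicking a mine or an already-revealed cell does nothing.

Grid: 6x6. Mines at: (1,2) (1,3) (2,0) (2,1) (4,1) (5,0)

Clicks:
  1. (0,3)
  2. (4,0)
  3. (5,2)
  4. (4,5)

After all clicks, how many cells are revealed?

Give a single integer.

Answer: 22

Derivation:
Click 1 (0,3) count=2: revealed 1 new [(0,3)] -> total=1
Click 2 (4,0) count=2: revealed 1 new [(4,0)] -> total=2
Click 3 (5,2) count=1: revealed 1 new [(5,2)] -> total=3
Click 4 (4,5) count=0: revealed 19 new [(0,4) (0,5) (1,4) (1,5) (2,2) (2,3) (2,4) (2,5) (3,2) (3,3) (3,4) (3,5) (4,2) (4,3) (4,4) (4,5) (5,3) (5,4) (5,5)] -> total=22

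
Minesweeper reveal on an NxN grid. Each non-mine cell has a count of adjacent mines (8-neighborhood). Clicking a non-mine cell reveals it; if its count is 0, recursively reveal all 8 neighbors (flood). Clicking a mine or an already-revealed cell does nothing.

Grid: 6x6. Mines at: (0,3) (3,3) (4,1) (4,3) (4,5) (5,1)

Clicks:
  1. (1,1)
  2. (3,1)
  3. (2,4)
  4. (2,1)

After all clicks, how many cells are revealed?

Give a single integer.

Click 1 (1,1) count=0: revealed 12 new [(0,0) (0,1) (0,2) (1,0) (1,1) (1,2) (2,0) (2,1) (2,2) (3,0) (3,1) (3,2)] -> total=12
Click 2 (3,1) count=1: revealed 0 new [(none)] -> total=12
Click 3 (2,4) count=1: revealed 1 new [(2,4)] -> total=13
Click 4 (2,1) count=0: revealed 0 new [(none)] -> total=13

Answer: 13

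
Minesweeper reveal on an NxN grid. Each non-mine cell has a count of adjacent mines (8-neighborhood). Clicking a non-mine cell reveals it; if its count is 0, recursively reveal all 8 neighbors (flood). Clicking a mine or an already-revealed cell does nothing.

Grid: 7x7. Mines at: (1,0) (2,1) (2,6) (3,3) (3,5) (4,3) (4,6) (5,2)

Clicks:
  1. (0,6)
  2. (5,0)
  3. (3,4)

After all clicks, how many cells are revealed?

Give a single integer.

Click 1 (0,6) count=0: revealed 16 new [(0,1) (0,2) (0,3) (0,4) (0,5) (0,6) (1,1) (1,2) (1,3) (1,4) (1,5) (1,6) (2,2) (2,3) (2,4) (2,5)] -> total=16
Click 2 (5,0) count=0: revealed 8 new [(3,0) (3,1) (4,0) (4,1) (5,0) (5,1) (6,0) (6,1)] -> total=24
Click 3 (3,4) count=3: revealed 1 new [(3,4)] -> total=25

Answer: 25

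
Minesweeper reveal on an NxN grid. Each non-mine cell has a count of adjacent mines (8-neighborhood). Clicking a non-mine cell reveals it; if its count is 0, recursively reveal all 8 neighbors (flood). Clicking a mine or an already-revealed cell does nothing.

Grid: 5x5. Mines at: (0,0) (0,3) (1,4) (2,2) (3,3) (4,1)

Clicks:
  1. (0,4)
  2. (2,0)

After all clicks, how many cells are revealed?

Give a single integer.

Answer: 7

Derivation:
Click 1 (0,4) count=2: revealed 1 new [(0,4)] -> total=1
Click 2 (2,0) count=0: revealed 6 new [(1,0) (1,1) (2,0) (2,1) (3,0) (3,1)] -> total=7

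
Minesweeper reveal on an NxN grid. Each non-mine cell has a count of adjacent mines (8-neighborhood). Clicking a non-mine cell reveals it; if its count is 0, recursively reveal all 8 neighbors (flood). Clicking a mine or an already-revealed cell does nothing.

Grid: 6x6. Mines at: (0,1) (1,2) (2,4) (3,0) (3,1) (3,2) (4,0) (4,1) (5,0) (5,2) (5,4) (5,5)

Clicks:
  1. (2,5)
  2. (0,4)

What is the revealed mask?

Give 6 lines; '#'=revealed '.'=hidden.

Click 1 (2,5) count=1: revealed 1 new [(2,5)] -> total=1
Click 2 (0,4) count=0: revealed 6 new [(0,3) (0,4) (0,5) (1,3) (1,4) (1,5)] -> total=7

Answer: ...###
...###
.....#
......
......
......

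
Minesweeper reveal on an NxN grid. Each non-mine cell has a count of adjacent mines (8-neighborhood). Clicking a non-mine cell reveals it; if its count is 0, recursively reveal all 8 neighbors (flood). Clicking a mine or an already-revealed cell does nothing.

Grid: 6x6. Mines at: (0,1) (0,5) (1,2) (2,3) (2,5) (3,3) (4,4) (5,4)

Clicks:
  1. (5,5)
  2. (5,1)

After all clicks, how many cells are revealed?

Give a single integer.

Answer: 17

Derivation:
Click 1 (5,5) count=2: revealed 1 new [(5,5)] -> total=1
Click 2 (5,1) count=0: revealed 16 new [(1,0) (1,1) (2,0) (2,1) (2,2) (3,0) (3,1) (3,2) (4,0) (4,1) (4,2) (4,3) (5,0) (5,1) (5,2) (5,3)] -> total=17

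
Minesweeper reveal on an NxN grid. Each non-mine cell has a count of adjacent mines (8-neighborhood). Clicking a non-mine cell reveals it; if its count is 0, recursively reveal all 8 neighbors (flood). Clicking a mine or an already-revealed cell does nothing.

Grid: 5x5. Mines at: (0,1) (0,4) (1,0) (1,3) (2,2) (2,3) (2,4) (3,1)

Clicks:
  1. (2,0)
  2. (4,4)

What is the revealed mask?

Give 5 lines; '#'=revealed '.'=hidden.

Click 1 (2,0) count=2: revealed 1 new [(2,0)] -> total=1
Click 2 (4,4) count=0: revealed 6 new [(3,2) (3,3) (3,4) (4,2) (4,3) (4,4)] -> total=7

Answer: .....
.....
#....
..###
..###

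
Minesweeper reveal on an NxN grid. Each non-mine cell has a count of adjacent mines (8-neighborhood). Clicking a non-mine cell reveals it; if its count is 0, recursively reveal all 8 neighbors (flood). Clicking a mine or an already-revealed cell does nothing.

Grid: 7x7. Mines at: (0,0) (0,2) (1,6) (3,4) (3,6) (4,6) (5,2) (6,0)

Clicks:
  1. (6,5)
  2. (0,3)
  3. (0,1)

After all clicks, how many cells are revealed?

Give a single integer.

Answer: 13

Derivation:
Click 1 (6,5) count=0: revealed 11 new [(4,3) (4,4) (4,5) (5,3) (5,4) (5,5) (5,6) (6,3) (6,4) (6,5) (6,6)] -> total=11
Click 2 (0,3) count=1: revealed 1 new [(0,3)] -> total=12
Click 3 (0,1) count=2: revealed 1 new [(0,1)] -> total=13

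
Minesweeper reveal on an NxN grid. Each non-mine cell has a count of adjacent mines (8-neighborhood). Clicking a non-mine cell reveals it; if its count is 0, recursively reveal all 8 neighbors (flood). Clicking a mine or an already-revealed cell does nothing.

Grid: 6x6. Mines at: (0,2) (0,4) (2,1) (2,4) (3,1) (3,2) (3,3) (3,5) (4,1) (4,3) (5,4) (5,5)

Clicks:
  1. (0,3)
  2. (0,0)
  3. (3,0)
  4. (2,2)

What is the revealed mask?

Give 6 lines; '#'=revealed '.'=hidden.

Answer: ##.#..
##....
..#...
#.....
......
......

Derivation:
Click 1 (0,3) count=2: revealed 1 new [(0,3)] -> total=1
Click 2 (0,0) count=0: revealed 4 new [(0,0) (0,1) (1,0) (1,1)] -> total=5
Click 3 (3,0) count=3: revealed 1 new [(3,0)] -> total=6
Click 4 (2,2) count=4: revealed 1 new [(2,2)] -> total=7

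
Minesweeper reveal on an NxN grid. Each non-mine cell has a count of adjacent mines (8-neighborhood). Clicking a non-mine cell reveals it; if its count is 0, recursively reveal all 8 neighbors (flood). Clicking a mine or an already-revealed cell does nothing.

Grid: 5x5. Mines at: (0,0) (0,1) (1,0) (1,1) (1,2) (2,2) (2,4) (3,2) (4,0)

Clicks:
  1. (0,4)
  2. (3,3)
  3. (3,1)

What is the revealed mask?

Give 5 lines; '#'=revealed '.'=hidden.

Click 1 (0,4) count=0: revealed 4 new [(0,3) (0,4) (1,3) (1,4)] -> total=4
Click 2 (3,3) count=3: revealed 1 new [(3,3)] -> total=5
Click 3 (3,1) count=3: revealed 1 new [(3,1)] -> total=6

Answer: ...##
...##
.....
.#.#.
.....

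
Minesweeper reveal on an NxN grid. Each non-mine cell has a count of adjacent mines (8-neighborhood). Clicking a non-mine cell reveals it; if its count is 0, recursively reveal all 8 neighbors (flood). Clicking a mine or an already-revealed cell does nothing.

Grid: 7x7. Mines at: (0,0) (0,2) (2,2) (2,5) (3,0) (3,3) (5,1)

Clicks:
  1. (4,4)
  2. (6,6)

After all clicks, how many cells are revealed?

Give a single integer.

Click 1 (4,4) count=1: revealed 1 new [(4,4)] -> total=1
Click 2 (6,6) count=0: revealed 17 new [(3,4) (3,5) (3,6) (4,2) (4,3) (4,5) (4,6) (5,2) (5,3) (5,4) (5,5) (5,6) (6,2) (6,3) (6,4) (6,5) (6,6)] -> total=18

Answer: 18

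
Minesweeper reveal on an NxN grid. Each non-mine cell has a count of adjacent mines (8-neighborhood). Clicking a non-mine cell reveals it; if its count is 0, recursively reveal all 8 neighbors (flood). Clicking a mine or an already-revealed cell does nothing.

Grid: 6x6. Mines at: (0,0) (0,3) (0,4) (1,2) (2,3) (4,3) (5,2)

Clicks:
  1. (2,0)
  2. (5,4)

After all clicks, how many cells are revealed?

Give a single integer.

Click 1 (2,0) count=0: revealed 13 new [(1,0) (1,1) (2,0) (2,1) (2,2) (3,0) (3,1) (3,2) (4,0) (4,1) (4,2) (5,0) (5,1)] -> total=13
Click 2 (5,4) count=1: revealed 1 new [(5,4)] -> total=14

Answer: 14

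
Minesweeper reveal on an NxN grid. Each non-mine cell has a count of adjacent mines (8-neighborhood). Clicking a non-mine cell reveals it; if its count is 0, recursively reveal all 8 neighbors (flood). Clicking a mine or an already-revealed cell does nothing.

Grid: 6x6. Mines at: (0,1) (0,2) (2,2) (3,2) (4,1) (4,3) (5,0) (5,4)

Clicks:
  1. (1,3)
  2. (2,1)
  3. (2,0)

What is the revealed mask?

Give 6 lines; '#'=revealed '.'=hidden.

Click 1 (1,3) count=2: revealed 1 new [(1,3)] -> total=1
Click 2 (2,1) count=2: revealed 1 new [(2,1)] -> total=2
Click 3 (2,0) count=0: revealed 5 new [(1,0) (1,1) (2,0) (3,0) (3,1)] -> total=7

Answer: ......
##.#..
##....
##....
......
......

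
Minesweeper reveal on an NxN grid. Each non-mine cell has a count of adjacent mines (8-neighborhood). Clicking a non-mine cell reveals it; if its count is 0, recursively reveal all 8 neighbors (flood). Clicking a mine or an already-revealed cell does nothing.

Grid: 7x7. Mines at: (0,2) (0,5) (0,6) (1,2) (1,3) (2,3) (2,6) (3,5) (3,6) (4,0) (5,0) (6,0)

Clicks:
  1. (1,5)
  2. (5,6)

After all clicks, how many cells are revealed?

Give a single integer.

Click 1 (1,5) count=3: revealed 1 new [(1,5)] -> total=1
Click 2 (5,6) count=0: revealed 22 new [(3,1) (3,2) (3,3) (3,4) (4,1) (4,2) (4,3) (4,4) (4,5) (4,6) (5,1) (5,2) (5,3) (5,4) (5,5) (5,6) (6,1) (6,2) (6,3) (6,4) (6,5) (6,6)] -> total=23

Answer: 23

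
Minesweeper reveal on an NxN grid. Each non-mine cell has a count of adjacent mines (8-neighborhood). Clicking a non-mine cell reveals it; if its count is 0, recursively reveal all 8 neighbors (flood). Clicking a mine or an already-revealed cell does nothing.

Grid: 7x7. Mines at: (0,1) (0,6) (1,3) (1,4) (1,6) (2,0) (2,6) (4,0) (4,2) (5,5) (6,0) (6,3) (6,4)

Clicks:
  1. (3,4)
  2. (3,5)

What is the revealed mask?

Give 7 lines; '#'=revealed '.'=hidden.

Answer: .......
.......
...###.
...###.
...###.
.......
.......

Derivation:
Click 1 (3,4) count=0: revealed 9 new [(2,3) (2,4) (2,5) (3,3) (3,4) (3,5) (4,3) (4,4) (4,5)] -> total=9
Click 2 (3,5) count=1: revealed 0 new [(none)] -> total=9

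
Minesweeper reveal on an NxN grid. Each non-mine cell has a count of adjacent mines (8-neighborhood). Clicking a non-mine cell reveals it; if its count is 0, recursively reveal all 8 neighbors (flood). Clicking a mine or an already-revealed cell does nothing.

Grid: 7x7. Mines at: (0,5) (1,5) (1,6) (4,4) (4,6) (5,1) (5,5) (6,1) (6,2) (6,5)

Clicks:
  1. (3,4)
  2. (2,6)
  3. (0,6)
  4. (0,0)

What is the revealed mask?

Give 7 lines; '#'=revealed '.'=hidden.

Click 1 (3,4) count=1: revealed 1 new [(3,4)] -> total=1
Click 2 (2,6) count=2: revealed 1 new [(2,6)] -> total=2
Click 3 (0,6) count=3: revealed 1 new [(0,6)] -> total=3
Click 4 (0,0) count=0: revealed 23 new [(0,0) (0,1) (0,2) (0,3) (0,4) (1,0) (1,1) (1,2) (1,3) (1,4) (2,0) (2,1) (2,2) (2,3) (2,4) (3,0) (3,1) (3,2) (3,3) (4,0) (4,1) (4,2) (4,3)] -> total=26

Answer: #####.#
#####..
#####.#
#####..
####...
.......
.......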